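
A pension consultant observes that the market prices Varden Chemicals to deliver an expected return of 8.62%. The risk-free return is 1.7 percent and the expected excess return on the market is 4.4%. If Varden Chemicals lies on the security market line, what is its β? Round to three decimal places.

1.573

β = (E(R) − R_f) / MRP = (8.62% − 1.7%) / 4.4% = 6.92% / 4.4% = 1.573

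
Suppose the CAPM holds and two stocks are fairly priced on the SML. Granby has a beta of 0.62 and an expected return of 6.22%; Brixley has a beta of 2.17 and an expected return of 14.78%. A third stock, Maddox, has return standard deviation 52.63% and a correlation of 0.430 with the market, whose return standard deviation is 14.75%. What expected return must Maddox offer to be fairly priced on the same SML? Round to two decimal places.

11.27%

MRP = (14.78% − 6.22%) / (2.17 − 0.62) = 5.5226%
R_f = 6.22% − 0.62 × 5.5226% = 2.7960%
β_Maddox = ρ·σ_i/σ_m = 0.430 × 52.63 / 14.75 = 1.5343
E(R_Maddox) = R_f + β × MRP = 2.7960% + 1.5343 × 5.5226% = 11.27%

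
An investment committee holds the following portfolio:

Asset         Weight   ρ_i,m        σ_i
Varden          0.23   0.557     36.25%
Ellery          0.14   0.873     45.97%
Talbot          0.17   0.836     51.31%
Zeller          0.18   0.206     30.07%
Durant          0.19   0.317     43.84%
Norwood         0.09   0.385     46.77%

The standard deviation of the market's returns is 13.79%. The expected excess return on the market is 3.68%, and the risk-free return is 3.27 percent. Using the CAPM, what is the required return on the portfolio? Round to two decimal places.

9.39%

β_Varden = 0.557 × 36.25% / 13.79% = 1.4642
β_Ellery = 0.873 × 45.97% / 13.79% = 2.9102
β_Talbot = 0.836 × 51.31% / 13.79% = 3.1106
β_Zeller = 0.206 × 30.07% / 13.79% = 0.4492
β_Durant = 0.317 × 43.84% / 13.79% = 1.0078
β_Norwood = 0.385 × 46.77% / 13.79% = 1.3058
β_P = Σ w_i β_i = 0.23×1.4642 + 0.14×2.9102 + 0.17×3.1106 + 0.18×0.4492 + 0.19×1.0078 + 0.09×1.3058 = 1.6629
E(R_P) = R_f + β_P × MRP = 3.27% + 1.6629 × 3.68% = 9.39%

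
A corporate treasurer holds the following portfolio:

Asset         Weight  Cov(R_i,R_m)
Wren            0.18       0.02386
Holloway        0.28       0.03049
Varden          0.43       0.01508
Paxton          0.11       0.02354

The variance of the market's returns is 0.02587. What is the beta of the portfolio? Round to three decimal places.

0.847

β_Wren = 0.02386 / 0.02587 = 0.9223
β_Holloway = 0.03049 / 0.02587 = 1.1786
β_Varden = 0.01508 / 0.02587 = 0.5829
β_Paxton = 0.02354 / 0.02587 = 0.9099
β_P = Σ w_i β_i = 0.18×0.9223 + 0.28×1.1786 + 0.43×0.5829 + 0.11×0.9099 = 0.8468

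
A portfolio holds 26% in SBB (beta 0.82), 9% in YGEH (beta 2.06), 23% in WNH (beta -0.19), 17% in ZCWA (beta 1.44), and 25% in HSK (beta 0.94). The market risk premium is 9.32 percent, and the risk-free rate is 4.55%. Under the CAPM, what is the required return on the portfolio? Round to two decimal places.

β_P = Σ w_i β_i = 0.26×0.82 + 0.09×2.06 + 0.23×-0.19 + 0.17×1.44 + 0.25×0.94 = 0.8347
E(R_P) = R_f + β_P × MRP = 4.55% + 0.8347 × 9.32% = 12.33%

12.33%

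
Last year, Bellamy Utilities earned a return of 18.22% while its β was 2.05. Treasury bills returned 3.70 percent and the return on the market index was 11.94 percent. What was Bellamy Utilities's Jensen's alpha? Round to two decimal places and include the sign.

-2.37%

Market excess return = 11.94% − 3.70% = 8.24%
CAPM benchmark = R_f + β(R_m − R_f) = 3.70% + 2.05 × 8.24% = 20.5920%
α = actual − benchmark = 18.22% − 20.5920% = -2.37%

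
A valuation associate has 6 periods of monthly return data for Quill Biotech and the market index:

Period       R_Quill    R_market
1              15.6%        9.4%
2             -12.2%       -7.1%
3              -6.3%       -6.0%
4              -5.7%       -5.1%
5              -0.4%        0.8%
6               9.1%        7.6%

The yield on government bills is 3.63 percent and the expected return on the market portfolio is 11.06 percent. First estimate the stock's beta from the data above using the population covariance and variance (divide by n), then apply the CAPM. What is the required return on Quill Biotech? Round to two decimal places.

14.21%

Mean R_i = (15.6 − 12.2 − 6.3 − 5.7 − 0.4 + 9.1) / 6 = 0.0167%
Mean R_m = (9.4 − 7.1 − 6.0 − 5.1 + 0.8 + 7.6) / 6 = -0.0667%
Σ(R_i − R̄_i)(R_m − R̄_m) = 368.9767  ⇒  Cov = 368.9767 / 6 = 61.4961
Σ(R_m − R̄_m)² = 259.1533  ⇒  Var(R_m) = 259.1533 / 6 = 43.1922
β = Cov / Var(R_m) = 61.4961 / 43.1922 = 1.4238
MRP = 11.06% − 3.63% = 7.43%
E(R) = R_f + β × MRP = 3.63% + 1.4238 × 7.43% = 14.21%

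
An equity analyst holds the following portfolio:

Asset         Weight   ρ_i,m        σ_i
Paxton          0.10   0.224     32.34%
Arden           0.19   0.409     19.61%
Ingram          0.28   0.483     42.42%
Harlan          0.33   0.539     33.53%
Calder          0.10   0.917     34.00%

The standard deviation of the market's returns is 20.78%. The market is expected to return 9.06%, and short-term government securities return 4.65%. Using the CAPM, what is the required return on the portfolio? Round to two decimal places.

β_Paxton = 0.224 × 32.34% / 20.78% = 0.3486
β_Arden = 0.409 × 19.61% / 20.78% = 0.3860
β_Ingram = 0.483 × 42.42% / 20.78% = 0.9860
β_Harlan = 0.539 × 33.53% / 20.78% = 0.8697
β_Calder = 0.917 × 34.00% / 20.78% = 1.5004
β_P = Σ w_i β_i = 0.10×0.3486 + 0.19×0.3860 + 0.28×0.9860 + 0.33×0.8697 + 0.10×1.5004 = 0.8213
MRP = 9.06% − 4.65% = 4.41%
E(R_P) = R_f + β_P × MRP = 4.65% + 0.8213 × 4.41% = 8.27%

8.27%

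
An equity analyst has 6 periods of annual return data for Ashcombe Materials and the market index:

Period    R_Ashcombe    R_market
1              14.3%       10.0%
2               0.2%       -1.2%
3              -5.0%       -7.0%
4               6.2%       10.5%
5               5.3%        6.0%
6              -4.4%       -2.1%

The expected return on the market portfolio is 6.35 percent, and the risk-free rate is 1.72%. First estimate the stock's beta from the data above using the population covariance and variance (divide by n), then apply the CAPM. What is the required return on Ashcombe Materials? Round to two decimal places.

Mean R_i = (14.3 + 0.2 − 5.0 + 6.2 + 5.3 − 4.4) / 6 = 2.7667%
Mean R_m = (10.0 − 1.2 − 7.0 + 10.5 + 6.0 − 2.1) / 6 = 2.7000%
Σ(R_i − R̄_i)(R_m − R̄_m) = 239.0800  ⇒  Cov = 239.0800 / 6 = 39.8467
Σ(R_m − R̄_m)² = 257.3600  ⇒  Var(R_m) = 257.3600 / 6 = 42.8933
β = Cov / Var(R_m) = 39.8467 / 42.8933 = 0.9290
MRP = 6.35% − 1.72% = 4.63%
E(R) = R_f + β × MRP = 1.72% + 0.9290 × 4.63% = 6.02%

6.02%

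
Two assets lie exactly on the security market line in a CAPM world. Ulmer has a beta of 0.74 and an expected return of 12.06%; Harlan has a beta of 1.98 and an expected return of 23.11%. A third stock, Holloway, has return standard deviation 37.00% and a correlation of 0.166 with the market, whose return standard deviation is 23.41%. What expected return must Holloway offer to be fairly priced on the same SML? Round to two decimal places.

MRP = (23.11% − 12.06%) / (1.98 − 0.74) = 8.9113%
R_f = 12.06% − 0.74 × 8.9113% = 5.4656%
β_Holloway = ρ·σ_i/σ_m = 0.166 × 37.00 / 23.41 = 0.2624
E(R_Holloway) = R_f + β × MRP = 5.4656% + 0.2624 × 8.9113% = 7.80%

7.80%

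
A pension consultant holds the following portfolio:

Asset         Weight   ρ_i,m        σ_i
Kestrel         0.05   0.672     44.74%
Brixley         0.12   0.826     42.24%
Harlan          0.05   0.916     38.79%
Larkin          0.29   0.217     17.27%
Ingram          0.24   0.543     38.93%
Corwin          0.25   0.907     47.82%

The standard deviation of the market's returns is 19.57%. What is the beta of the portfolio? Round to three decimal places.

β_Kestrel = 0.672 × 44.74% / 19.57% = 1.5363
β_Brixley = 0.826 × 42.24% / 19.57% = 1.7828
β_Harlan = 0.916 × 38.79% / 19.57% = 1.8156
β_Larkin = 0.217 × 17.27% / 19.57% = 0.1915
β_Ingram = 0.543 × 38.93% / 19.57% = 1.0802
β_Corwin = 0.907 × 47.82% / 19.57% = 2.2163
β_P = Σ w_i β_i = 0.05×1.5363 + 0.12×1.7828 + 0.05×1.8156 + 0.29×0.1915 + 0.24×1.0802 + 0.25×2.2163 = 1.2504

1.250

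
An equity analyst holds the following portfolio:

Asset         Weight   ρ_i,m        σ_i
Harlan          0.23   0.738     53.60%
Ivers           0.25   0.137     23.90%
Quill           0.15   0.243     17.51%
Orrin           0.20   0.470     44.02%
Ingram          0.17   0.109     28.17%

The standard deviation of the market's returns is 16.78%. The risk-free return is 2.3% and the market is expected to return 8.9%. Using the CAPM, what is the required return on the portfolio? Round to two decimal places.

8.28%

β_Harlan = 0.738 × 53.60% / 16.78% = 2.3574
β_Ivers = 0.137 × 23.90% / 16.78% = 0.1951
β_Quill = 0.243 × 17.51% / 16.78% = 0.2536
β_Orrin = 0.470 × 44.02% / 16.78% = 1.2330
β_Ingram = 0.109 × 28.17% / 16.78% = 0.1830
β_P = Σ w_i β_i = 0.23×2.3574 + 0.25×0.1951 + 0.15×0.2536 + 0.20×1.2330 + 0.17×0.1830 = 0.9067
MRP = 8.9% − 2.3% = 6.60%
E(R_P) = R_f + β_P × MRP = 2.3% + 0.9067 × 6.6% = 8.28%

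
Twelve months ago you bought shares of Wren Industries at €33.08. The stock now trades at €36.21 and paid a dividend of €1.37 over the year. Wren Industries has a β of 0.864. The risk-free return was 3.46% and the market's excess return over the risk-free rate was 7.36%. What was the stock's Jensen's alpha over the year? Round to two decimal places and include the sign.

Realised HPR = (P1 + D1 − P0) / P0 = (36.21 + 1.37 − 33.08) / 33.08 = 4.50 / 33.08 = 13.6034%
CAPM required = R_f + β·MRP = 3.46% + 0.864 × 7.36% = 9.81904%
α = realised − required = 13.6034% − 9.81904% = +3.78%

+3.78%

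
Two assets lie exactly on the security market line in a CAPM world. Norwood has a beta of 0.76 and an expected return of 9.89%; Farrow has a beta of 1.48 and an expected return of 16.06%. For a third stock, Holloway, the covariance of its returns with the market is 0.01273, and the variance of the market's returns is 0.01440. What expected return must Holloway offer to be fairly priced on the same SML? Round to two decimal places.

10.95%

MRP = (16.06% − 9.89%) / (1.48 − 0.76) = 8.5694%
R_f = 9.89% − 0.76 × 8.5694% = 3.3773%
β_Holloway = Cov / Var(R_m) = 0.01273 / 0.01440 = 0.8840
E(R_Holloway) = R_f + β × MRP = 3.3773% + 0.8840 × 8.5694% = 10.95%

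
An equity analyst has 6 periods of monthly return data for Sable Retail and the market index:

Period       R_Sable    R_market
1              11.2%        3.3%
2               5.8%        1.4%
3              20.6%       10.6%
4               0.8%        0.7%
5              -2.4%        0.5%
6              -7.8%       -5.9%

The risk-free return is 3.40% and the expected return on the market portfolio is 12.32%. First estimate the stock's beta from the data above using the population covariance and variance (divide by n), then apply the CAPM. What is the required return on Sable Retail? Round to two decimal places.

19.67%

Mean R_i = (11.2 + 5.8 + 20.6 + 0.8 − 2.4 − 7.8) / 6 = 4.7000%
Mean R_m = (3.3 + 1.4 + 10.6 + 0.7 + 0.5 − 5.9) / 6 = 1.7667%
Σ(R_i − R̄_i)(R_m − R̄_m) = 259.0000  ⇒  Cov = 259.0000 / 6 = 43.1667
Σ(R_m − R̄_m)² = 142.0333  ⇒  Var(R_m) = 142.0333 / 6 = 23.6722
β = Cov / Var(R_m) = 43.1667 / 23.6722 = 1.8235
MRP = 12.32% − 3.40% = 8.92%
E(R) = R_f + β × MRP = 3.40% + 1.8235 × 8.92% = 19.67%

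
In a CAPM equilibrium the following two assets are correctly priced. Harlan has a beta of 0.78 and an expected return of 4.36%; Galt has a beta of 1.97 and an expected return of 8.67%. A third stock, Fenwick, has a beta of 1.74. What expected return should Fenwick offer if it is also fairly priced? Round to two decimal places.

MRP (SML slope) = (8.67% − 4.36%) / (1.97 − 0.78) = 4.31% / 1.19 = 3.6218%
R_f (intercept) = 4.36% − 0.78 × 3.6218% = 1.5350%
E(R_Fenwick) = R_f + β × MRP = 1.5350% + 1.74 × 3.6218% = 7.84%

7.84%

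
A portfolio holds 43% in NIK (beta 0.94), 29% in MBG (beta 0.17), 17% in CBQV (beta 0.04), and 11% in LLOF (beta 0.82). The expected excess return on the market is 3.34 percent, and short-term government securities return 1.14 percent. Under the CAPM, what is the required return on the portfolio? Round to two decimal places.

2.98%

β_P = Σ w_i β_i = 0.43×0.94 + 0.29×0.17 + 0.17×0.04 + 0.11×0.82 = 0.5505
E(R_P) = R_f + β_P × MRP = 1.14% + 0.5505 × 3.34% = 2.98%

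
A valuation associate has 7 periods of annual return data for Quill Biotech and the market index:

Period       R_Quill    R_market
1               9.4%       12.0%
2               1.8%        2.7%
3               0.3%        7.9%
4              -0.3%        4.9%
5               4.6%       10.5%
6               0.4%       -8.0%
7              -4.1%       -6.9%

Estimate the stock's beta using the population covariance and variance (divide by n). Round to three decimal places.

Mean R_i = (9.4 + 1.8 + 0.3 − 0.3 + 4.6 + 0.4 − 4.1) / 7 = 1.7286%
Mean R_m = (12.0 + 2.7 + 7.9 + 4.9 + 10.5 − 8.0 − 6.9) / 7 = 3.3000%
Σ(R_i − R̄_i)(R_m − R̄_m) = 152.0200  ⇒  Cov = 152.0200 / 7 = 21.7171
Σ(R_m − R̄_m)² = 383.3400  ⇒  Var(R_m) = 383.3400 / 7 = 54.7629
β = Cov / Var(R_m) = 21.7171 / 54.7629 = 0.3966

0.397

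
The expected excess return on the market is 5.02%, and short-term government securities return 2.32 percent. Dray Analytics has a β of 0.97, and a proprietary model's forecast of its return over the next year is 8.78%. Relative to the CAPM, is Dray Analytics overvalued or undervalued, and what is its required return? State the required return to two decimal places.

Required return = R_f + β·MRP = 2.32% + 0.97 × 5.02% = 7.19%
Forecast 8.78% > required 7.19% → the stock plots above the SML → undervalued.

Undervalued; required return 7.19%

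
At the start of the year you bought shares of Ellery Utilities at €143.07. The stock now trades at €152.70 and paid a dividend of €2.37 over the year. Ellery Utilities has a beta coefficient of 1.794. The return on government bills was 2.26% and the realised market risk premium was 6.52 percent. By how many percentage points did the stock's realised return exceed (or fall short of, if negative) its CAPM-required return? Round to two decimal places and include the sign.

Realised HPR = (P1 + D1 − P0) / P0 = (152.70 + 2.37 − 143.07) / 143.07 = 12.00 / 143.07 = 8.3875%
CAPM required = R_f + β·MRP = 2.26% + 1.794 × 6.52% = 13.95688%
α = realised − required = 8.3875% − 13.95688% = -5.57%

-5.57%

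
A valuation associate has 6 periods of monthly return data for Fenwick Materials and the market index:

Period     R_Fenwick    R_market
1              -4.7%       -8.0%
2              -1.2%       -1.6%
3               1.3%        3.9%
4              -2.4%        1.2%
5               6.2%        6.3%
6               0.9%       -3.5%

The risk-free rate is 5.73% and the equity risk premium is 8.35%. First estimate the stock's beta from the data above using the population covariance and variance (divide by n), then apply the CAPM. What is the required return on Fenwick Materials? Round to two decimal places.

10.54%

Mean R_i = (-4.7 − 1.2 + 1.3 − 2.4 + 6.2 + 0.9) / 6 = 0.0167%
Mean R_m = (-8.0 − 1.6 + 3.9 + 1.2 + 6.3 − 3.5) / 6 = -0.2833%
Σ(R_i − R̄_i)(R_m − R̄_m) = 77.6483  ⇒  Cov = 77.6483 / 6 = 12.9414
Σ(R_m − R̄_m)² = 134.6683  ⇒  Var(R_m) = 134.6683 / 6 = 22.4447
β = Cov / Var(R_m) = 12.9414 / 22.4447 = 0.5766
E(R) = R_f + β × MRP = 5.73% + 0.5766 × 8.35% = 10.54%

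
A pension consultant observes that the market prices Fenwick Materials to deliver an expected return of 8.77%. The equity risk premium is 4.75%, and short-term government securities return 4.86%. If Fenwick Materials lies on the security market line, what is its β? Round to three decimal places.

β = (E(R) − R_f) / MRP = (8.77% − 4.86%) / 4.75% = 3.91% / 4.75% = 0.823

0.823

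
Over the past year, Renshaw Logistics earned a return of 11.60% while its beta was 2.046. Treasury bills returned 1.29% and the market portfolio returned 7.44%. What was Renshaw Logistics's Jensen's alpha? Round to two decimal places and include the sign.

-2.27%

Market excess return = 7.44% − 1.29% = 6.15%
CAPM benchmark = R_f + β(R_m − R_f) = 1.29% + 2.046 × 6.15% = 13.87290%
α = actual − benchmark = 11.60% − 13.87290% = -2.27%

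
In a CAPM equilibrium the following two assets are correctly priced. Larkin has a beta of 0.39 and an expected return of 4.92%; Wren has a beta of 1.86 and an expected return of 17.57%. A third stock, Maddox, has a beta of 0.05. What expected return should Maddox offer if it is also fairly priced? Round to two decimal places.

1.99%

MRP (SML slope) = (17.57% − 4.92%) / (1.86 − 0.39) = 12.65% / 1.47 = 8.6054%
R_f (intercept) = 4.92% − 0.39 × 8.6054% = 1.5639%
E(R_Maddox) = R_f + β × MRP = 1.5639% + 0.05 × 8.6054% = 1.99%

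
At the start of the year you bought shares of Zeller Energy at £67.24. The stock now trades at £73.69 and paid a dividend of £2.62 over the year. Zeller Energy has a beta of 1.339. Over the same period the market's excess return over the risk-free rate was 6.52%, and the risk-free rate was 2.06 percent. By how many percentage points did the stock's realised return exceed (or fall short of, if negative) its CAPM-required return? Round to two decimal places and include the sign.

+2.70%

Realised HPR = (P1 + D1 − P0) / P0 = (73.69 + 2.62 − 67.24) / 67.24 = 9.07 / 67.24 = 13.4890%
CAPM required = R_f + β·MRP = 2.06% + 1.339 × 6.52% = 10.79028%
α = realised − required = 13.4890% − 10.79028% = +2.70%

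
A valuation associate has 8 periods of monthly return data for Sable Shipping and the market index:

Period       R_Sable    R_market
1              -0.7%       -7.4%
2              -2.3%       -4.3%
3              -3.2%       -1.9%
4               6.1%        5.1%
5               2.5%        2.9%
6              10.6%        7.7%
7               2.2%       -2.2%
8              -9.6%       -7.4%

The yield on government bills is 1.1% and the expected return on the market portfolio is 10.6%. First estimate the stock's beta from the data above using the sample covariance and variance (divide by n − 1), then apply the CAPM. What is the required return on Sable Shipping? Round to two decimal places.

Mean R_i = (-0.7 − 2.3 − 3.2 + 6.1 + 2.5 + 10.6 + 2.2 − 9.6) / 8 = 0.7000%
Mean R_m = (-7.4 − 4.3 − 1.9 + 5.1 + 2.9 + 7.7 − 2.2 − 7.4) / 8 = -0.9375%
Σ(R_i − R̄_i)(R_m − R̄_m) = 212.5800  ⇒  Cov = 212.5800 / 7 = 30.3686
Σ(R_m − R̄_m)² = 223.1388  ⇒  Var(R_m) = 223.1388 / 7 = 31.8770
β = Cov / Var(R_m) = 30.3686 / 31.8770 = 0.9527
MRP = 10.6% − 1.1% = 9.50%
E(R) = R_f + β × MRP = 1.1% + 0.9527 × 9.5% = 10.15%

10.15%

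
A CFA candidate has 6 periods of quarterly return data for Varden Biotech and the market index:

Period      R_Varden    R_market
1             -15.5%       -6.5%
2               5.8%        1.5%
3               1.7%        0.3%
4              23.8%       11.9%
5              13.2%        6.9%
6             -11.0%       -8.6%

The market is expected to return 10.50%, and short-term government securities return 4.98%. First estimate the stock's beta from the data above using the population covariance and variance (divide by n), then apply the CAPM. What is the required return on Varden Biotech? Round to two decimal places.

15.23%

Mean R_i = (-15.5 + 5.8 + 1.7 + 23.8 + 13.2 − 11.0) / 6 = 3.0000%
Mean R_m = (-6.5 + 1.5 + 0.3 + 11.9 + 6.9 − 8.6) / 6 = 0.9167%
Σ(R_i − R̄_i)(R_m − R̄_m) = 562.3600  ⇒  Cov = 562.3600 / 6 = 93.7267
Σ(R_m − R̄_m)² = 302.7283  ⇒  Var(R_m) = 302.7283 / 6 = 50.4547
β = Cov / Var(R_m) = 93.7267 / 50.4547 = 1.8576
MRP = 10.50% − 4.98% = 5.52%
E(R) = R_f + β × MRP = 4.98% + 1.8576 × 5.52% = 15.23%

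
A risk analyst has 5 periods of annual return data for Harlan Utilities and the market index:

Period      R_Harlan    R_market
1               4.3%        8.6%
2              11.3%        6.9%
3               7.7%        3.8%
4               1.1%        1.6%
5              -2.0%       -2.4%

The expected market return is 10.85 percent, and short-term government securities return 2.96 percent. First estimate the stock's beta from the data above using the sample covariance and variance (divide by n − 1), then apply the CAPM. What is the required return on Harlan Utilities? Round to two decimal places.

Mean R_i = (4.3 + 11.3 + 7.7 + 1.1 − 2.0) / 5 = 4.4800%
Mean R_m = (8.6 + 6.9 + 3.8 + 1.6 − 2.4) / 5 = 3.7000%
Σ(R_i − R̄_i)(R_m − R̄_m) = 67.8900  ⇒  Cov = 67.8900 / 4 = 16.9725
Σ(R_m − R̄_m)² = 75.8800  ⇒  Var(R_m) = 75.8800 / 4 = 18.9700
β = Cov / Var(R_m) = 16.9725 / 18.9700 = 0.8947
MRP = 10.85% − 2.96% = 7.89%
E(R) = R_f + β × MRP = 2.96% + 0.8947 × 7.89% = 10.02%

10.02%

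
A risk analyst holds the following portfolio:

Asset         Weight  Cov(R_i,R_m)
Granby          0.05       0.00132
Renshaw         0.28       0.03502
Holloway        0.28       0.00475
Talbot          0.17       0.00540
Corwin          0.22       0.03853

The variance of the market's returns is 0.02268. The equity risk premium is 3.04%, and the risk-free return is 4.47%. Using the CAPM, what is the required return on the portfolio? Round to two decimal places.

7.23%

β_Granby = 0.00132 / 0.02268 = 0.0582
β_Renshaw = 0.03502 / 0.02268 = 1.5441
β_Holloway = 0.00475 / 0.02268 = 0.2094
β_Talbot = 0.00540 / 0.02268 = 0.2381
β_Corwin = 0.03853 / 0.02268 = 1.6989
β_P = Σ w_i β_i = 0.05×0.0582 + 0.28×1.5441 + 0.28×0.2094 + 0.17×0.2381 + 0.22×1.6989 = 0.9081
E(R_P) = R_f + β_P × MRP = 4.47% + 0.9081 × 3.04% = 7.23%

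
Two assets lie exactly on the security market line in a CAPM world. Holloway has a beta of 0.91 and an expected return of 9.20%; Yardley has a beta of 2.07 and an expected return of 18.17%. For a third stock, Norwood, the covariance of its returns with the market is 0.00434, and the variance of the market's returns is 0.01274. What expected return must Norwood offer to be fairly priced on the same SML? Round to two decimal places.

4.80%

MRP = (18.17% − 9.20%) / (2.07 − 0.91) = 7.7328%
R_f = 9.20% − 0.91 × 7.7328% = 2.1632%
β_Norwood = Cov / Var(R_m) = 0.00434 / 0.01274 = 0.3407
E(R_Norwood) = R_f + β × MRP = 2.1632% + 0.3407 × 7.7328% = 4.80%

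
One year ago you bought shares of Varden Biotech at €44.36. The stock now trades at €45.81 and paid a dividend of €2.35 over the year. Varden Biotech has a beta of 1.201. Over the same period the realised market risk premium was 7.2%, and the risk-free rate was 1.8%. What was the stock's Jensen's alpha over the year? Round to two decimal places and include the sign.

-1.88%

Realised HPR = (P1 + D1 − P0) / P0 = (45.81 + 2.35 − 44.36) / 44.36 = 3.80 / 44.36 = 8.5663%
CAPM required = R_f + β·MRP = 1.8% + 1.201 × 7.2% = 10.4472%
α = realised − required = 8.5663% − 10.4472% = -1.88%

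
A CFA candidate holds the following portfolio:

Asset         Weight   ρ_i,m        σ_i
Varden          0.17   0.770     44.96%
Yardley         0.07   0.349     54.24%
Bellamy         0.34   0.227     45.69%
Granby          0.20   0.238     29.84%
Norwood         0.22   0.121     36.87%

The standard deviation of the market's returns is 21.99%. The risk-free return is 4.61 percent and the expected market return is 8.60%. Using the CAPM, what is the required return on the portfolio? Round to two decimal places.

β_Varden = 0.770 × 44.96% / 21.99% = 1.5743
β_Yardley = 0.349 × 54.24% / 21.99% = 0.8608
β_Bellamy = 0.227 × 45.69% / 21.99% = 0.4717
β_Granby = 0.238 × 29.84% / 21.99% = 0.3230
β_Norwood = 0.121 × 36.87% / 21.99% = 0.2029
β_P = Σ w_i β_i = 0.17×1.5743 + 0.07×0.8608 + 0.34×0.4717 + 0.20×0.3230 + 0.22×0.2029 = 0.5975
MRP = 8.60% − 4.61% = 3.99%
E(R_P) = R_f + β_P × MRP = 4.61% + 0.5975 × 3.99% = 6.99%

6.99%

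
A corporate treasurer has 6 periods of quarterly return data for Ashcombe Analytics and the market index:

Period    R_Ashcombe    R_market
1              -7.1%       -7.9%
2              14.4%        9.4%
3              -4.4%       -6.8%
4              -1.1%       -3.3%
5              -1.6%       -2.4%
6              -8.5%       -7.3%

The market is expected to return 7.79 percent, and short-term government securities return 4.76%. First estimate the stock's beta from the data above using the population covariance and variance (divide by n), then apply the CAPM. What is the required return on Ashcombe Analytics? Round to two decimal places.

8.57%

Mean R_i = (-7.1 + 14.4 − 4.4 − 1.1 − 1.6 − 8.5) / 6 = -1.3833%
Mean R_m = (-7.9 + 9.4 − 6.8 − 3.3 − 2.4 − 7.3) / 6 = -3.0500%
Σ(R_i − R̄_i)(R_m − R̄_m) = 265.5750  ⇒  Cov = 265.5750 / 6 = 44.2625
Σ(R_m − R̄_m)² = 211.1350  ⇒  Var(R_m) = 211.1350 / 6 = 35.1892
β = Cov / Var(R_m) = 44.2625 / 35.1892 = 1.2578
MRP = 7.79% − 4.76% = 3.03%
E(R) = R_f + β × MRP = 4.76% + 1.2578 × 3.03% = 8.57%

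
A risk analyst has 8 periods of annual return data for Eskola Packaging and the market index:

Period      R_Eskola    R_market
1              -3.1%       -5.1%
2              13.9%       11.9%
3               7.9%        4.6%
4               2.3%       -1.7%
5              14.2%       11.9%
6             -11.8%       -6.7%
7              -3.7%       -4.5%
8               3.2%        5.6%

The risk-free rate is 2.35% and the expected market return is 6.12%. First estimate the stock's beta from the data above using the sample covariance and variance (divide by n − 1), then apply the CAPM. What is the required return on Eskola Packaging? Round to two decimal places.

Mean R_i = (-3.1 + 13.9 + 7.9 + 2.3 + 14.2 − 11.8 − 3.7 + 3.2) / 8 = 2.8625%
Mean R_m = (-5.1 + 11.9 + 4.6 − 1.7 + 11.9 − 6.7 − 4.5 + 5.6) / 8 = 2.0000%
Σ(R_i − R̄_i)(R_m − R̄_m) = 450.4600  ⇒  Cov = 450.4600 / 7 = 64.3514
Σ(R_m − R̄_m)² = 397.7800  ⇒  Var(R_m) = 397.7800 / 7 = 56.8257
β = Cov / Var(R_m) = 64.3514 / 56.8257 = 1.1324
MRP = 6.12% − 2.35% = 3.77%
E(R) = R_f + β × MRP = 2.35% + 1.1324 × 3.77% = 6.62%

6.62%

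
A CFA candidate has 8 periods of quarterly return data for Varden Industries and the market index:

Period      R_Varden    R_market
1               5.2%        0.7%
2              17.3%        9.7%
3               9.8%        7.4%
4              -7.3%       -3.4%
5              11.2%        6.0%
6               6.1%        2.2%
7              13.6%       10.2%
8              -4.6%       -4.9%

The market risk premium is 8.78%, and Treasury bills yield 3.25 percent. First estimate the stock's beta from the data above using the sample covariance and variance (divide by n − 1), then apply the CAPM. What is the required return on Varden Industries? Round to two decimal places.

Mean R_i = (5.2 + 17.3 + 9.8 − 7.3 + 11.2 + 6.1 + 13.6 − 4.6) / 8 = 6.4125%
Mean R_m = (0.7 + 9.7 + 7.4 − 3.4 + 6.0 + 2.2 + 10.2 − 4.9) / 8 = 3.4875%
Σ(R_i − R̄_i)(R_m − R̄_m) = 331.7613  ⇒  Cov = 331.7613 / 7 = 47.3945
Σ(R_m − R̄_m)² = 232.4888  ⇒  Var(R_m) = 232.4888 / 7 = 33.2127
β = Cov / Var(R_m) = 47.3945 / 33.2127 = 1.4270
E(R) = R_f + β × MRP = 3.25% + 1.4270 × 8.78% = 15.78%

15.78%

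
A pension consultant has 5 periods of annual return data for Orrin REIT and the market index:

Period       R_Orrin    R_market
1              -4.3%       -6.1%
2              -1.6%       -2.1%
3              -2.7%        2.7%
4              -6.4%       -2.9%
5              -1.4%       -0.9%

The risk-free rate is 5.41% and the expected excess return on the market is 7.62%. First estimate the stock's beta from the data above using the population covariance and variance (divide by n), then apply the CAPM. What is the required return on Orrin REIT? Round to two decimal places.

Mean R_i = (-4.3 − 1.6 − 2.7 − 6.4 − 1.4) / 5 = -3.2800%
Mean R_m = (-6.1 − 2.1 + 2.7 − 2.9 − 0.9) / 5 = -1.8600%
Σ(R_i − R̄_i)(R_m − R̄_m) = 11.6160  ⇒  Cov = 11.6160 / 5 = 2.3232
Σ(R_m − R̄_m)² = 40.8320  ⇒  Var(R_m) = 40.8320 / 5 = 8.1664
β = Cov / Var(R_m) = 2.3232 / 8.1664 = 0.2845
E(R) = R_f + β × MRP = 5.41% + 0.2845 × 7.62% = 7.58%

7.58%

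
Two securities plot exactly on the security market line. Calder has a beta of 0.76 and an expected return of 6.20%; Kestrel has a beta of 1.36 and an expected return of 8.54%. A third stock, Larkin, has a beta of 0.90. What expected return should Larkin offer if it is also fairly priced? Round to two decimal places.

6.75%

MRP (SML slope) = (8.54% − 6.20%) / (1.36 − 0.76) = 2.34% / 0.60 = 3.9000%
R_f (intercept) = 6.20% − 0.76 × 3.9000% = 3.2360%
E(R_Larkin) = R_f + β × MRP = 3.2360% + 0.90 × 3.9000% = 6.75%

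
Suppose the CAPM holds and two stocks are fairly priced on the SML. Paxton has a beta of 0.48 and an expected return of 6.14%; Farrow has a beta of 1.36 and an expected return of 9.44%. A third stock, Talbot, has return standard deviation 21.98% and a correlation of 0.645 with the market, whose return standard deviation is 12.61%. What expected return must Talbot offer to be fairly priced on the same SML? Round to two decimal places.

MRP = (9.44% − 6.14%) / (1.36 − 0.48) = 3.7500%
R_f = 6.14% − 0.48 × 3.7500% = 4.3400%
β_Talbot = ρ·σ_i/σ_m = 0.645 × 21.98 / 12.61 = 1.1243
E(R_Talbot) = R_f + β × MRP = 4.3400% + 1.1243 × 3.7500% = 8.56%

8.56%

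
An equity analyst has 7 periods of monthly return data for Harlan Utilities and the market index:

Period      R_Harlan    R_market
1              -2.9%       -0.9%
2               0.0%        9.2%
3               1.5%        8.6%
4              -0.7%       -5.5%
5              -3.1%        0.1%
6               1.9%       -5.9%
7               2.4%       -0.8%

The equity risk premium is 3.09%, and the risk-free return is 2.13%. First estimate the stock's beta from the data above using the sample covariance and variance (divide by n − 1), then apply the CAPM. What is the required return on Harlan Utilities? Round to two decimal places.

Mean R_i = (-2.9 + 0.0 + 1.5 − 0.7 − 3.1 + 1.9 + 2.4) / 7 = -0.1286%
Mean R_m = (-0.9 + 9.2 + 8.6 − 5.5 + 0.1 − 5.9 − 0.8) / 7 = 0.6857%
Σ(R_i − R̄_i)(R_m − R̄_m) = 6.5371  ⇒  Cov = 6.5371 / 6 = 1.0895
Σ(R_m − R̄_m)² = 221.8286  ⇒  Var(R_m) = 221.8286 / 6 = 36.9714
β = Cov / Var(R_m) = 1.0895 / 36.9714 = 0.0295
E(R) = R_f + β × MRP = 2.13% + 0.0295 × 3.09% = 2.22%

2.22%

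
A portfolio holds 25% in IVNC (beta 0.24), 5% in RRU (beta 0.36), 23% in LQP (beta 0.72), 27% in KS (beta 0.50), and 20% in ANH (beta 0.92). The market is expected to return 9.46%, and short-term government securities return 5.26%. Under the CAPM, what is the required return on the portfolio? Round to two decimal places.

β_P = Σ w_i β_i = 0.25×0.24 + 0.05×0.36 + 0.23×0.72 + 0.27×0.50 + 0.20×0.92 = 0.5626
MRP = 9.46% − 5.26% = 4.20%
E(R_P) = R_f + β_P × MRP = 5.26% + 0.5626 × 4.20% = 7.62%

7.62%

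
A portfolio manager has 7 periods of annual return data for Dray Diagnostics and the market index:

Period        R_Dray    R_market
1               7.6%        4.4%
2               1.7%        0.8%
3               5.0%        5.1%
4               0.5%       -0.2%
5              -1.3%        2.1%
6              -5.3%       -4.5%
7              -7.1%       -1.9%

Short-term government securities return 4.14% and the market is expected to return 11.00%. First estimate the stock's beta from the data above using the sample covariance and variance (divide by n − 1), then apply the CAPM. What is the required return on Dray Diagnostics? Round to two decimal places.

Mean R_i = (7.6 + 1.7 + 5.0 + 0.5 − 1.3 − 5.3 − 7.1) / 7 = 0.1571%
Mean R_m = (4.4 + 0.8 + 5.1 − 0.2 + 2.1 − 4.5 − 1.9) / 7 = 0.8286%
Σ(R_i − R̄_i)(R_m − R̄_m) = 93.8986  ⇒  Cov = 93.8986 / 6 = 15.6498
Σ(R_m − R̄_m)² = 69.5143  ⇒  Var(R_m) = 69.5143 / 6 = 11.5857
β = Cov / Var(R_m) = 15.6498 / 11.5857 = 1.3508
MRP = 11.00% − 4.14% = 6.86%
E(R) = R_f + β × MRP = 4.14% + 1.3508 × 6.86% = 13.41%

13.41%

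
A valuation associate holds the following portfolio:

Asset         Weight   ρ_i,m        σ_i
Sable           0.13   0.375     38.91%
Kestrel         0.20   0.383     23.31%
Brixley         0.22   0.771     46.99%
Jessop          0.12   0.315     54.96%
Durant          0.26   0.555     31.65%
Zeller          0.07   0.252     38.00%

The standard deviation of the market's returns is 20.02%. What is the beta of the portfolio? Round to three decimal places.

0.947

β_Sable = 0.375 × 38.91% / 20.02% = 0.7288
β_Kestrel = 0.383 × 23.31% / 20.02% = 0.4459
β_Brixley = 0.771 × 46.99% / 20.02% = 1.8097
β_Jessop = 0.315 × 54.96% / 20.02% = 0.8648
β_Durant = 0.555 × 31.65% / 20.02% = 0.8774
β_Zeller = 0.252 × 38.00% / 20.02% = 0.4783
β_P = Σ w_i β_i = 0.13×0.7288 + 0.20×0.4459 + 0.22×1.8097 + 0.12×0.8648 + 0.26×0.8774 + 0.07×0.4783 = 0.9474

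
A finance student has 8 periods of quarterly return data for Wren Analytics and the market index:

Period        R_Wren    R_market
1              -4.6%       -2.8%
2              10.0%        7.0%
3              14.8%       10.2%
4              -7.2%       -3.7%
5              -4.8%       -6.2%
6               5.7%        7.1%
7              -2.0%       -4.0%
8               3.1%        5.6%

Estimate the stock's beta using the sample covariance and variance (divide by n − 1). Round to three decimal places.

Mean R_i = (-4.6 + 10.0 + 14.8 − 7.2 − 4.8 + 5.7 − 2.0 + 3.1) / 8 = 1.8750%
Mean R_m = (-2.8 + 7.0 + 10.2 − 3.7 − 6.2 + 7.1 − 4.0 + 5.6) / 8 = 1.6500%
Σ(R_i − R̄_i)(R_m − R̄_m) = 331.3200  ⇒  Cov = 331.3200 / 7 = 47.3314
Σ(R_m − R̄_m)² = 289.0000  ⇒  Var(R_m) = 289.0000 / 7 = 41.2857
β = Cov / Var(R_m) = 47.3314 / 41.2857 = 1.1464

1.146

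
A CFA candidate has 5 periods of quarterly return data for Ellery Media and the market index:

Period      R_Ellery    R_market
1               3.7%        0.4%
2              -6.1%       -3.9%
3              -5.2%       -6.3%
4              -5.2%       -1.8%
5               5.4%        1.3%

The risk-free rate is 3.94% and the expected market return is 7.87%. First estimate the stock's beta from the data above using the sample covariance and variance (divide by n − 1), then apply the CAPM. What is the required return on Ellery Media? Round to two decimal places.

Mean R_i = (3.7 − 6.1 − 5.2 − 5.2 + 5.4) / 5 = -1.4800%
Mean R_m = (0.4 − 3.9 − 6.3 − 1.8 + 1.3) / 5 = -2.0600%
Σ(R_i − R̄_i)(R_m − R̄_m) = 59.1660  ⇒  Cov = 59.1660 / 4 = 14.7915
Σ(R_m − R̄_m)² = 38.7720  ⇒  Var(R_m) = 38.7720 / 4 = 9.6930
β = Cov / Var(R_m) = 14.7915 / 9.6930 = 1.5260
MRP = 7.87% − 3.94% = 3.93%
E(R) = R_f + β × MRP = 3.94% + 1.5260 × 3.93% = 9.94%

9.94%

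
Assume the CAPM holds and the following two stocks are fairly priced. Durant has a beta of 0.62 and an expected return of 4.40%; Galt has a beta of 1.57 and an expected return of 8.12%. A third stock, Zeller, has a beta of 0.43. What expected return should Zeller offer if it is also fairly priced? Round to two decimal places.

MRP (SML slope) = (8.12% − 4.40%) / (1.57 − 0.62) = 3.72% / 0.95 = 3.9158%
R_f (intercept) = 4.40% − 0.62 × 3.9158% = 1.9722%
E(R_Zeller) = R_f + β × MRP = 1.9722% + 0.43 × 3.9158% = 3.66%

3.66%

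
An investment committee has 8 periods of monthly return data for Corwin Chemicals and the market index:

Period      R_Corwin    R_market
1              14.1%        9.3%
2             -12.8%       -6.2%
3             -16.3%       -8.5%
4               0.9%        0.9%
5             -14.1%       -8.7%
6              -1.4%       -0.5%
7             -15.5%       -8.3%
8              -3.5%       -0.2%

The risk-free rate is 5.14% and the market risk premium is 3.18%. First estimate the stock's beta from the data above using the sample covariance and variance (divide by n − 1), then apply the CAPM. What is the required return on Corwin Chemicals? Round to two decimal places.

Mean R_i = (14.1 − 12.8 − 16.3 + 0.9 − 14.1 − 1.4 − 15.5 − 3.5) / 8 = -6.0750%
Mean R_m = (9.3 − 6.2 − 8.5 + 0.9 − 8.7 − 0.5 − 8.3 − 0.2) / 8 = -2.7750%
Σ(R_i − R̄_i)(R_m − R̄_m) = 467.7050  ⇒  Cov = 467.7050 / 7 = 66.8150
Σ(R_m − R̄_m)² = 281.2550  ⇒  Var(R_m) = 281.2550 / 7 = 40.1793
β = Cov / Var(R_m) = 66.8150 / 40.1793 = 1.6629
E(R) = R_f + β × MRP = 5.14% + 1.6629 × 3.18% = 10.43%

10.43%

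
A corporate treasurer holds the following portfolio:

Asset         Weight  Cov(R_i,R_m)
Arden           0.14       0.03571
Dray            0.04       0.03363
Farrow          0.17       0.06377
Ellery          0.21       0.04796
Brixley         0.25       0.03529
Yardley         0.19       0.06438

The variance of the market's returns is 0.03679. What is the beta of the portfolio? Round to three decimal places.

1.313

β_Arden = 0.03571 / 0.03679 = 0.9706
β_Dray = 0.03363 / 0.03679 = 0.9141
β_Farrow = 0.06377 / 0.03679 = 1.7334
β_Ellery = 0.04796 / 0.03679 = 1.3036
β_Brixley = 0.03529 / 0.03679 = 0.9592
β_Yardley = 0.06438 / 0.03679 = 1.7499
β_P = Σ w_i β_i = 0.14×0.9706 + 0.04×0.9141 + 0.17×1.7334 + 0.21×1.3036 + 0.25×0.9592 + 0.19×1.7499 = 1.3132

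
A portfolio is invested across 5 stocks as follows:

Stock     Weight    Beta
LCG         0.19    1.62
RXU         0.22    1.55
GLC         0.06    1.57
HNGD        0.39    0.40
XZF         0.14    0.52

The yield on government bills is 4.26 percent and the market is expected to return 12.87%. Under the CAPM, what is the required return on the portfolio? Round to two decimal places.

β_P = Σ w_i β_i = 0.19×1.62 + 0.22×1.55 + 0.06×1.57 + 0.39×0.40 + 0.14×0.52 = 0.9718
MRP = 12.87% − 4.26% = 8.61%
E(R_P) = R_f + β_P × MRP = 4.26% + 0.9718 × 8.61% = 12.63%

12.63%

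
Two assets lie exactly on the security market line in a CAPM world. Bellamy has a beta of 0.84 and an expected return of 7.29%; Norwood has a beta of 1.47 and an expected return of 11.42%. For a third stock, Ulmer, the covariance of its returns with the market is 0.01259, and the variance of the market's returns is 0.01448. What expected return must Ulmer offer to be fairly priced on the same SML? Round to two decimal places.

7.48%

MRP = (11.42% − 7.29%) / (1.47 − 0.84) = 6.5556%
R_f = 7.29% − 0.84 × 6.5556% = 1.7833%
β_Ulmer = Cov / Var(R_m) = 0.01259 / 0.01448 = 0.8695
E(R_Ulmer) = R_f + β × MRP = 1.7833% + 0.8695 × 6.5556% = 7.48%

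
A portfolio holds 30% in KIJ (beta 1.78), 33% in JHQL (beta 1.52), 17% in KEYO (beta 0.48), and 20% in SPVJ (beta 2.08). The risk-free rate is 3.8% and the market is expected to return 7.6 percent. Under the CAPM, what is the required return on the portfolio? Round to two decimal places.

β_P = Σ w_i β_i = 0.30×1.78 + 0.33×1.52 + 0.17×0.48 + 0.20×2.08 = 1.5332
MRP = 7.6% − 3.8% = 3.80%
E(R_P) = R_f + β_P × MRP = 3.8% + 1.5332 × 3.8% = 9.63%

9.63%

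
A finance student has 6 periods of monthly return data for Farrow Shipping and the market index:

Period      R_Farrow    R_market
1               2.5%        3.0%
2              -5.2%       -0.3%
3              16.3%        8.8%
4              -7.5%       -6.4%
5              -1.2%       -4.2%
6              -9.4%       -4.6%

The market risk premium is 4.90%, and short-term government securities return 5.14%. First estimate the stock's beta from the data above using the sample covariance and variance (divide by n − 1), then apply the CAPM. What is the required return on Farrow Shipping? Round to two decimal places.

Mean R_i = (2.5 − 5.2 + 16.3 − 7.5 − 1.2 − 9.4) / 6 = -0.7500%
Mean R_m = (3.0 − 0.3 + 8.8 − 6.4 − 4.2 − 4.6) / 6 = -0.6167%
Σ(R_i − R̄_i)(R_m − R̄_m) = 246.0050  ⇒  Cov = 246.0050 / 5 = 49.2010
Σ(R_m − R̄_m)² = 164.0083  ⇒  Var(R_m) = 164.0083 / 5 = 32.8017
β = Cov / Var(R_m) = 49.2010 / 32.8017 = 1.5000
E(R) = R_f + β × MRP = 5.14% + 1.5000 × 4.90% = 12.49%

12.49%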